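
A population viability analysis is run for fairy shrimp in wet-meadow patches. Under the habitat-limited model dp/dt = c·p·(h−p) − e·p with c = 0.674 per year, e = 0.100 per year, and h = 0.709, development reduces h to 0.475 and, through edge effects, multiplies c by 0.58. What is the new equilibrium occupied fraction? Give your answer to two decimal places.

Before: p* = h − e/c = 0.709 − 0.100/0.674 = 0.709 − 0.1484 = 0.5606.
After: c = 0.39092, e = 0.1, h = 0.475; p* = 0.475 − 0.1/0.39092 = 0.2192.

0.22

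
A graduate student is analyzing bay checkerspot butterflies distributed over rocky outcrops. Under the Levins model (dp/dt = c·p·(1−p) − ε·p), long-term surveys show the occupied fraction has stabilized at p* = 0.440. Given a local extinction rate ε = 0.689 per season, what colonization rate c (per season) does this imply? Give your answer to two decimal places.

At equilibrium c(1−p*) = ε, so c = ε/(1−p*).
c = 0.689/(1 − 0.440) = 0.689/0.5600 = 1.2304.

1.23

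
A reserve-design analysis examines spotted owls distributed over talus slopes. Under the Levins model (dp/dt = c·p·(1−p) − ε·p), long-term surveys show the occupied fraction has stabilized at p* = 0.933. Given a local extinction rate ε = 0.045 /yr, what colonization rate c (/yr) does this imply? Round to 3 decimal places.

At equilibrium c(1−p*) = ε, so c = ε/(1−p*).
c = 0.045/(1 − 0.933) = 0.045/0.0670 = 0.6716.

0.672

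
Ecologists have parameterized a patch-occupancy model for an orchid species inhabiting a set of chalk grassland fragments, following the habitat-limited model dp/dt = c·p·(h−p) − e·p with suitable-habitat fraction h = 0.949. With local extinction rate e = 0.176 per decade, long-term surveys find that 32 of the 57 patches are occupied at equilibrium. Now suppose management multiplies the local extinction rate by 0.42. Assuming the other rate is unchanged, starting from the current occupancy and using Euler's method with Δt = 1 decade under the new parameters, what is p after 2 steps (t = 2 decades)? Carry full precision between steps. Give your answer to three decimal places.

Observed p* = 32/57 = 0.56140.
Balance c(h−p*) = e gives c = e/(0.949 − 0.56140) = 0.176/0.38760 = 0.45408.
Starting from p₀ = 0.56140; update p ← p + (dp/dt)·Δt with the new parameters.
t = 1: p = 0.56140 + (+0.05731) = 0.61871
t = 2: p = 0.61871 + (+0.04706) = 0.66577

0.666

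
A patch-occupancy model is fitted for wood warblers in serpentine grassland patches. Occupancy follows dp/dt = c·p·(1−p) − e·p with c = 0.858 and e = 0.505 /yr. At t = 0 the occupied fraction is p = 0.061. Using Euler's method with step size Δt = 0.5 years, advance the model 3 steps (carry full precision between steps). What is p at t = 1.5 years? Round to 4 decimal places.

0.0919

Update rule: p ← p + [c·p·(1−p) − e·p]·Δt with Δt = 0.5.
p: 0.06100 → 0.07017  (Δp = +0.00917)
p: 0.07017 → 0.08044  (Δp = +0.01027)
p: 0.08044 → 0.09186  (Δp = +0.01142)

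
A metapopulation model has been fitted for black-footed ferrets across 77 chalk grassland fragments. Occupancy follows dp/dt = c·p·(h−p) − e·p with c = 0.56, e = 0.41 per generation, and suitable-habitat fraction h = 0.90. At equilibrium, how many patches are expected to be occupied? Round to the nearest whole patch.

p* = h − e/c = 0.90 − 0.7321 = 0.1679.
Expected occupied patches = N × p* = 77 × 0.1679 = 12.93 ≈ 13.

13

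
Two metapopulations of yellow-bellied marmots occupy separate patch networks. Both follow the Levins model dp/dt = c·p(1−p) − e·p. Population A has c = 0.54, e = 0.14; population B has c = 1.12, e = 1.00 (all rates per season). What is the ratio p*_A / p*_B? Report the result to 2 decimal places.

A: p*_A = 1 − 0.14/0.54 = 0.7407.
B: p*_B = 1 − 1.00/1.12 = 0.1071.
p*_A / p*_B = 0.7407/0.1071 = 6.9136.

6.91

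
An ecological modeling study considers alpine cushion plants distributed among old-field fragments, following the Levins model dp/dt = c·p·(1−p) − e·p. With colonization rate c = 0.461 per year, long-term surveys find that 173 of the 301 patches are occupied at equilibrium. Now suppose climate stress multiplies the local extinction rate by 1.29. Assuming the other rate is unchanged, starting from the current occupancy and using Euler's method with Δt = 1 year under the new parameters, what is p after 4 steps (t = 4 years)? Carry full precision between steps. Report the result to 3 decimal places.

Observed p* = 173/301 = 0.57475.
Balance c(1−p*) = e gives e = 0.461×(1 − 0.57475) = 0.19604.
Starting from p₀ = 0.57475; update p ← p + (dp/dt)·Δt with the new parameters.
t = 1: p = 0.57475 + (-0.03268) = 0.54208
t = 2: p = 0.54208 + (-0.02265) = 0.51942
t = 3: p = 0.51942 + (-0.01628) = 0.50314
t = 4: p = 0.50314 + (-0.01199) = 0.49115

0.491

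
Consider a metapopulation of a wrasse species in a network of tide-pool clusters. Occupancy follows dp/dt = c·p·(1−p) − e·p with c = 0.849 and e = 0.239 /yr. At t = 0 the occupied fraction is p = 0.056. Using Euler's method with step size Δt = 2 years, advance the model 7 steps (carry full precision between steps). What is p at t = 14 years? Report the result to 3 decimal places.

Update rule: p ← p + [c·p·(1−p) − e·p]·Δt with Δt = 2.
t = 2: p = 0.05600 + (+0.06300) = 0.11900
t = 4: p = 0.11900 + (+0.12113) = 0.24013
t = 6: p = 0.24013 + (+0.19505) = 0.43517
t = 8: p = 0.43517 + (+0.20935) = 0.64452
t = 10: p = 0.64452 + (+0.08095) = 0.72548
t = 12: p = 0.72548 + (-0.00860) = 0.71687
t = 14: p = 0.71687 + (+0.00197) = 0.71884

0.719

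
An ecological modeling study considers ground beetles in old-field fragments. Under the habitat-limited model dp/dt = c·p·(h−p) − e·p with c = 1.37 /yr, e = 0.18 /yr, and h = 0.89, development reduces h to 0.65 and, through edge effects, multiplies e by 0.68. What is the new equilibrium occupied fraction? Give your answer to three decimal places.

0.561

Before: p* = h − e/c = 0.89 − 0.18/1.37 = 0.89 − 0.1314 = 0.7586.
After: c = 1.37, e = 0.1224, h = 0.65; p* = 0.65 − 0.1224/1.37 = 0.5607.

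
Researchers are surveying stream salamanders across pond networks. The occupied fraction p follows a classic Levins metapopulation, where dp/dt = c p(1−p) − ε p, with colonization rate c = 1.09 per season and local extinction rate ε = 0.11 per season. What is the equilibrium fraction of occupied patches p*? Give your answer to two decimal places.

At equilibrium, colonization balances extinction: c·p*·(1−p*) = ε·p*.
So p* = 1 − ε/c = 1 − 0.11/1.09 = 1 − 0.1009 = 0.8991.

0.90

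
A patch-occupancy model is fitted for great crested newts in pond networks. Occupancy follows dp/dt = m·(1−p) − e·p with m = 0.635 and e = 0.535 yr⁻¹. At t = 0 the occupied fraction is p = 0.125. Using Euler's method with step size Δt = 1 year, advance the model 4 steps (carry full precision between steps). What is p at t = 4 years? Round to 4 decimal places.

0.5424

Update rule: p ← p + [m·(1−p) − e·p]·Δt with Δt = 1.
  1  |  dp/dt·Δt = +0.488750  |  p_1 = 0.613750
  2  |  dp/dt·Δt = -0.083088  |  p_2 = 0.530663
  3  |  dp/dt·Δt = +0.014125  |  p_3 = 0.544787
  4  |  dp/dt·Δt = -0.002401  |  p_4 = 0.542386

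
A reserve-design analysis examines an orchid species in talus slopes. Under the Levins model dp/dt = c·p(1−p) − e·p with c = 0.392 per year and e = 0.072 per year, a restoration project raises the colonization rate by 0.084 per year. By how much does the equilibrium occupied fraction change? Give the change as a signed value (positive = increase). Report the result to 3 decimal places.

0.032

Before: p* = 1 − 0.072/0.392 = 0.8163.
After the change, c = 0.476, e = 0.072, so p* = 1 − 0.072/0.476 = 0.8487.
Δp* = 0.8487 − 0.8163 = +0.0324.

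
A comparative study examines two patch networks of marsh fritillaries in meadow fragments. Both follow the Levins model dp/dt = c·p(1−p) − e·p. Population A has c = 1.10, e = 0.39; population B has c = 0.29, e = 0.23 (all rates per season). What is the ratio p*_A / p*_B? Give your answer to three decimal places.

3.120

A: p*_A = 1 − 0.39/1.10 = 0.6455.
B: p*_B = 1 − 0.23/0.29 = 0.2069.
p*_A / p*_B = 0.6455/0.2069 = 3.1197.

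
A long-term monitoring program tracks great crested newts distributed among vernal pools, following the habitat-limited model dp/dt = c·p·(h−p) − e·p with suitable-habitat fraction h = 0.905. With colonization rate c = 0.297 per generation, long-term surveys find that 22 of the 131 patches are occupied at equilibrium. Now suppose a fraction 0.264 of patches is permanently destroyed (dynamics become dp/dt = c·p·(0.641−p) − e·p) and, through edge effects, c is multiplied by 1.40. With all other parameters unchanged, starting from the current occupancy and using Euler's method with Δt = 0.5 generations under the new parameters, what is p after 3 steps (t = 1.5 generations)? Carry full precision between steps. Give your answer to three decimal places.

0.163

Observed p* = 22/131 = 0.16794.
Balance c(h−p*) = e gives e = 0.297×(0.905 − 0.16794) = 0.21891.
Starting from p₀ = 0.16794; update p ← p + (dp/dt)·Δt with the new parameters.
t = 0.5: p = 0.16794 + (-0.00186) = 0.16607
t = 1: p = 0.16607 + (-0.00178) = 0.16429
t = 1.5: p = 0.16429 + (-0.00170) = 0.16259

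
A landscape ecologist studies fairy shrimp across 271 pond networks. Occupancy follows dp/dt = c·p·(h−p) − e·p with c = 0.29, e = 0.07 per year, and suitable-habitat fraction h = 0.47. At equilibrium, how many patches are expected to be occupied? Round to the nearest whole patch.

62

p* = h − e/c = 0.47 − 0.2414 = 0.2286.
Expected occupied patches = N × p* = 271 × 0.2286 = 61.96 ≈ 62.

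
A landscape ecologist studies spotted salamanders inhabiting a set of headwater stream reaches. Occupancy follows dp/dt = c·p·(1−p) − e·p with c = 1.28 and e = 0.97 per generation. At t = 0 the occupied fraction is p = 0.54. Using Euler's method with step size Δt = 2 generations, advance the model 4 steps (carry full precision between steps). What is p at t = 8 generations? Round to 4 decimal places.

0.2205

Update rule: p ← p + [c·p·(1−p) − e·p]·Δt with Δt = 2.
p: 0.54000 → 0.12830  (Δp = -0.41170)
p: 0.12830 → 0.16571  (Δp = +0.03741)
p: 0.16571 → 0.19815  (Δp = +0.03244)
p: 0.19815 → 0.22049  (Δp = +0.02234)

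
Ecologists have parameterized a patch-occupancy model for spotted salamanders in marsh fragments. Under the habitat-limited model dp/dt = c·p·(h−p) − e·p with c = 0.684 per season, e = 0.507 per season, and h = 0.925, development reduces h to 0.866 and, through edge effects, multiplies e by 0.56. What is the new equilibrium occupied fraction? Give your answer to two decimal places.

0.45

Before: p* = h − e/c = 0.925 − 0.507/0.684 = 0.925 − 0.7412 = 0.1838.
After: c = 0.684, e = 0.28392, h = 0.866; p* = 0.866 − 0.28392/0.684 = 0.4509.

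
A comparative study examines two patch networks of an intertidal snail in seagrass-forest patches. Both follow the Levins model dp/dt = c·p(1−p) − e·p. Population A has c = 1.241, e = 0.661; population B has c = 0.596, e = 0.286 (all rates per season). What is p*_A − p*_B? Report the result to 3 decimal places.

A: p*_A = 1 − 0.661/1.241 = 0.4674.
B: p*_B = 1 − 0.286/0.596 = 0.5201.
p*_A − p*_B = 0.4674 − 0.5201 = -0.0528.

-0.053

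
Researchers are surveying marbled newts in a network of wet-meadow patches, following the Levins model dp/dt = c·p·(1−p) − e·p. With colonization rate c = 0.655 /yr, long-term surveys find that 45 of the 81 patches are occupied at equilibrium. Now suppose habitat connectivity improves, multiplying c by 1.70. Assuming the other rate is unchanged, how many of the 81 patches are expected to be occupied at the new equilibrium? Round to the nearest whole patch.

Observed p* = 45/81 = 0.55556.
Balance c(1−p*) = e gives e = 0.655×(1 − 0.55556) = 0.29111.
New p* = 1 − e/c = 1 − 0.29111/1.11350 = 0.73856.
Expected occupied = 81 × 0.73856 = 59.82 ≈ 60.

60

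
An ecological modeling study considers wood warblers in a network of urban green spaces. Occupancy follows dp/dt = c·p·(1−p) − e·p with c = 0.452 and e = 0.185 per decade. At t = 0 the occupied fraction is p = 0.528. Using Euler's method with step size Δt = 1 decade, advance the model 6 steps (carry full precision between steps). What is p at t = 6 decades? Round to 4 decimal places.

Update rule: p ← p + [c·p·(1−p) − e·p]·Δt with Δt = 1.
t = 1: p = 0.52800 + (+0.01497) = 0.54297
t = 2: p = 0.54297 + (+0.01172) = 0.55468
t = 3: p = 0.55468 + (+0.00903) = 0.56371
t = 4: p = 0.56371 + (+0.00688) = 0.57059
t = 5: p = 0.57059 + (+0.00519) = 0.57578
t = 6: p = 0.57578 + (+0.00388) = 0.57967

0.5797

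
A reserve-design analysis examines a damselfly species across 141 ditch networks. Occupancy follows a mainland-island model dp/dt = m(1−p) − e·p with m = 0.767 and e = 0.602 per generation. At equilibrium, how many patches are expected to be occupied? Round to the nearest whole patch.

p* = m/(m+e) = 0.767/1.3690 = 0.5603.
Expected occupied patches = N × p* = 141 × 0.5603 = 79.00 ≈ 79.

79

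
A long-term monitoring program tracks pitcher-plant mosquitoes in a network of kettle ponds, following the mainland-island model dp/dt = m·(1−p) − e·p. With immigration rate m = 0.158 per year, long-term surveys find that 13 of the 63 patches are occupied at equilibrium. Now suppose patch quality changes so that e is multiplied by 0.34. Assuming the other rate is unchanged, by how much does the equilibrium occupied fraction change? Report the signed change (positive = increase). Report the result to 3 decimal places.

Observed p* = 13/63 = 0.20635.
Balance m(1−p*) = e·p* gives e = m(1−p*)/p* = 0.158×0.79365/0.20635 = 0.60769.
New p* = m/(m+e) = 0.15800/(0.15800+0.20661) = 0.43334.
Δp* = 0.43334 − 0.20635 = +0.22699.

0.227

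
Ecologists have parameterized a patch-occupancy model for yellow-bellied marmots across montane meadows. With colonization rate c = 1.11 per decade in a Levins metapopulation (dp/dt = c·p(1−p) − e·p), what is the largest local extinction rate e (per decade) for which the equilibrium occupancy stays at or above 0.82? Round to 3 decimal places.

0.200

1 − e/c ≥ 0.82 ⇒ e ≤ c(1 − 0.82) = 1.11 × 0.1800.
e_max = 0.1998.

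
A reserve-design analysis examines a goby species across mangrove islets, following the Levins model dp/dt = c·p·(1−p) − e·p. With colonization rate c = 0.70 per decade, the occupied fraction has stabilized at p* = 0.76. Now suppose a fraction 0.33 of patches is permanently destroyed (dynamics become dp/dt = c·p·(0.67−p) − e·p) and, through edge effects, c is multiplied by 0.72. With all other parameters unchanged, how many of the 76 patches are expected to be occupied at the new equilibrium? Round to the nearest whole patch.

26

Balance c(1−p*) = e gives e = 0.70×(1 − 0.76000) = 0.16800.
New p* = 0.67 − e/c = 0.67 − 0.16800/0.50400 = 0.33667.
Expected occupied = 76 × 0.33667 = 25.59 ≈ 26.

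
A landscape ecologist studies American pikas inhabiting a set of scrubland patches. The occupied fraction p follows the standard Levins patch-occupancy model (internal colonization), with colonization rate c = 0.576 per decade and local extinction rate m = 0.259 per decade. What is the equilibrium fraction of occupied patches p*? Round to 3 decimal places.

At equilibrium, colonization balances extinction: c·p*·(1−p*) = m·p*.
So p* = 1 − m/c = 1 − 0.259/0.576 = 1 − 0.4497 = 0.5503.

0.550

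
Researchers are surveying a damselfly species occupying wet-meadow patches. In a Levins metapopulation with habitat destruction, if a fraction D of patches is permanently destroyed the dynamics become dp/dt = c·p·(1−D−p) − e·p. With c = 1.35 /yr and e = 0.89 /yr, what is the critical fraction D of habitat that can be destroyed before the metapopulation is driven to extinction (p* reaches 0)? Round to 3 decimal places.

0.341

The nontrivial equilibrium is p* = (1−D) − e/c; extinction occurs when this hits zero.
So D_crit = 1 − e/c = 1 − 0.89/1.35 = 1 − 0.6593 = 0.3407.
This equals the undisturbed p*, a classic result of Lande's extension.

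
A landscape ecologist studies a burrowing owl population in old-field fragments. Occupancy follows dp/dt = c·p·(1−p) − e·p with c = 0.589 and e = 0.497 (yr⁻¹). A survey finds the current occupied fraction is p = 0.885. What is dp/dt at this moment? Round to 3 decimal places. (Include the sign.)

-0.380

Colonization term: c·p·(1−p) = 0.589×0.885×0.1150 = 0.05995.
Extinction term: e·p = 0.43984.
dp/dt = 0.05995 − 0.43984 = -0.37990.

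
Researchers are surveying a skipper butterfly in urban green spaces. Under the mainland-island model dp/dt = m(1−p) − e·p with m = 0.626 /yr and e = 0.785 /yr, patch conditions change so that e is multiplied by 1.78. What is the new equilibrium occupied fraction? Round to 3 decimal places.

0.309

Before: p* = 0.626/(0.626+0.785) = 0.4437.
After: m = 0.626, e = 1.3973; p* = 0.626/2.0233 = 0.3094.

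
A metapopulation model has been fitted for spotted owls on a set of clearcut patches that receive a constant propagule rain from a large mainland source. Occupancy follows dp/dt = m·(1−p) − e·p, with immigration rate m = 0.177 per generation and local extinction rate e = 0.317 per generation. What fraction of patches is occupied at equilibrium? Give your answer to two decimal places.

Setting dp/dt = 0: m − m·p* = e·p*, so m = (m+e)·p*.
p* = m/(m+e) = 0.177/(0.177+0.317) = 0.177/0.4940 = 0.3583.

0.36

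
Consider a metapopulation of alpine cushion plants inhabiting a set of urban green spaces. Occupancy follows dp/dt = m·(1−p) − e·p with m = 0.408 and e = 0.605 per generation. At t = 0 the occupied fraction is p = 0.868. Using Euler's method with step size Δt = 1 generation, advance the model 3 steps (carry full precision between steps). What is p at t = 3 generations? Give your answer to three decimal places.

Update rule: p ← p + [m·(1−p) − e·p]·Δt with Δt = 1.
  1  |  dp/dt·Δt = -0.471284  |  p_1 = 0.396716
  2  |  dp/dt·Δt = +0.006127  |  p_2 = 0.402843
  3  |  dp/dt·Δt = -0.000080  |  p_3 = 0.402763

0.403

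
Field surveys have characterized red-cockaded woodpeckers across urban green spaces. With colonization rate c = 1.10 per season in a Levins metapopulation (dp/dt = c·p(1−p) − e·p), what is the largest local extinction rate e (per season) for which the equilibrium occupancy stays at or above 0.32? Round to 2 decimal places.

0.75

1 − e/c ≥ 0.32 ⇒ e ≤ c(1 − 0.32) = 1.10 × 0.6800.
e_max = 0.7480.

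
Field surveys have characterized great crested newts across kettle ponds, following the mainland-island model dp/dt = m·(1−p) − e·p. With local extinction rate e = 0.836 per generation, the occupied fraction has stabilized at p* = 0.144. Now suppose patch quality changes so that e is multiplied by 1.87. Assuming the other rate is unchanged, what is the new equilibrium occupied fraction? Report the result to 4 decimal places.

Balance m(1−p*) = e·p* gives m = e·p*/(1−p*) = 0.836×0.14400/0.85600 = 0.14064.
New p* = m/(m+e) = 0.14064/(0.14064+1.56332) = 0.08254.

0.0825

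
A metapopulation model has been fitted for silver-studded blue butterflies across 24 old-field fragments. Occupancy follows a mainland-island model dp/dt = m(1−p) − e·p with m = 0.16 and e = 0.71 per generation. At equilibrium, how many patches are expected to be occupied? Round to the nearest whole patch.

4

p* = m/(m+e) = 0.16/0.8700 = 0.1839.
Expected occupied patches = N × p* = 24 × 0.1839 = 4.41 ≈ 4.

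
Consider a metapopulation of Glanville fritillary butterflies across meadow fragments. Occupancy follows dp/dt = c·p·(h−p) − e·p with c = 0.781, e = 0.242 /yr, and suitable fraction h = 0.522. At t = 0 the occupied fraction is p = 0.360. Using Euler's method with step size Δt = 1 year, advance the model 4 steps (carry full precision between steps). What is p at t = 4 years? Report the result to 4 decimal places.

Update rule: p ← p + [c·p·(h−p) − e·p]·Δt with Δt = 1.
t = 1: p = 0.36000 + (-0.04157) = 0.31843
t = 2: p = 0.31843 + (-0.02643) = 0.29200
t = 3: p = 0.29200 + (-0.01821) = 0.27378
t = 4: p = 0.27378 + (-0.01318) = 0.26060

0.2606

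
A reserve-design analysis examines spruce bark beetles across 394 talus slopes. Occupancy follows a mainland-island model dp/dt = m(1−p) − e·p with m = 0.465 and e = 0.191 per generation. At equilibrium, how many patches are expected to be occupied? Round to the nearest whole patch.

279

p* = m/(m+e) = 0.465/0.6560 = 0.7088.
Expected occupied patches = N × p* = 394 × 0.7088 = 279.28 ≈ 279.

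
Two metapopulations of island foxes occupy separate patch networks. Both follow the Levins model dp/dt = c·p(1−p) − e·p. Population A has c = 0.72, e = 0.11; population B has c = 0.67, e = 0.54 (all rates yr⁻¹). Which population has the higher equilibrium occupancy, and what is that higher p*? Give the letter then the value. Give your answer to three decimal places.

A: p*_A = 1 − 0.11/0.72 = 0.8472.
B: p*_B = 1 − 0.54/0.67 = 0.1940.
A is higher at 0.8472.

A, 0.847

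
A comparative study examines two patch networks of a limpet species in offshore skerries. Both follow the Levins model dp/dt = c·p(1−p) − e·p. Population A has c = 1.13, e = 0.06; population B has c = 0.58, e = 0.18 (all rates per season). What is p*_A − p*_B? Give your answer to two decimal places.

0.26

A: p*_A = 1 − 0.06/1.13 = 0.9469.
B: p*_B = 1 − 0.18/0.58 = 0.6897.
p*_A − p*_B = 0.9469 − 0.6897 = 0.2572.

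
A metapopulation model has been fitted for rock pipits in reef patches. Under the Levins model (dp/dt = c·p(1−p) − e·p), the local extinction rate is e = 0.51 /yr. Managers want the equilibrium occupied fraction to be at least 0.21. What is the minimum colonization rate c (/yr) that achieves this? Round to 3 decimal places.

0.646

p* = 1 − e/c ≥ 0.21 requires e/c ≤ 0.7900, i.e. c ≥ e/0.7900.
c_min = 0.51/0.7900 = 0.6456.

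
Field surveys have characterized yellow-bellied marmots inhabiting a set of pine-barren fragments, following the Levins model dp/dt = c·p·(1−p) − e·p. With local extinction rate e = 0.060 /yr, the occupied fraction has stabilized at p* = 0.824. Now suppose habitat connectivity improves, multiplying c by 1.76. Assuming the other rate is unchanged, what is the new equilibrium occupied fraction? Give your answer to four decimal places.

0.9000

Balance c(1−p*) = e gives c = e/(1 − 0.82400) = 0.060/0.17600 = 0.34091.
New p* = 1 − e/c = 1 − 0.06000/0.60000 = 0.90000.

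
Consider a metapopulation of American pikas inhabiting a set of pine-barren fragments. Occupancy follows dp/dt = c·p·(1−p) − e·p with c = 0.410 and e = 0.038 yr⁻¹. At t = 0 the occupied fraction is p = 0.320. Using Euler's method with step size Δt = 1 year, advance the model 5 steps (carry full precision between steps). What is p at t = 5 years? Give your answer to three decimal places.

Update rule: p ← p + [c·p·(1−p) − e·p]·Δt with Δt = 1.
t = 1: p = 0.32000 + (+0.07706) = 0.39706
t = 2: p = 0.39706 + (+0.08307) = 0.48012
t = 3: p = 0.48012 + (+0.08409) = 0.56422
t = 4: p = 0.56422 + (+0.07937) = 0.64359
t = 5: p = 0.64359 + (+0.06959) = 0.71318

0.713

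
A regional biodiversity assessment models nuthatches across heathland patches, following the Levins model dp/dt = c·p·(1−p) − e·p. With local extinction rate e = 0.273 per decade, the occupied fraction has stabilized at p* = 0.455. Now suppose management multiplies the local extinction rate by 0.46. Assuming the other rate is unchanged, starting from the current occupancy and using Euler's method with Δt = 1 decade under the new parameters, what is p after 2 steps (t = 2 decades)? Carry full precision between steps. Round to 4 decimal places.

0.5815

Balance c(1−p*) = e gives c = e/(1 − 0.45500) = 0.273/0.54500 = 0.50092.
Starting from p₀ = 0.45500; update p ← p + (dp/dt)·Δt with the new parameters.
  1  |  dp/dt·Δt = +0.067076  |  p_1 = 0.522076
  2  |  dp/dt·Δt = +0.059423  |  p_2 = 0.581499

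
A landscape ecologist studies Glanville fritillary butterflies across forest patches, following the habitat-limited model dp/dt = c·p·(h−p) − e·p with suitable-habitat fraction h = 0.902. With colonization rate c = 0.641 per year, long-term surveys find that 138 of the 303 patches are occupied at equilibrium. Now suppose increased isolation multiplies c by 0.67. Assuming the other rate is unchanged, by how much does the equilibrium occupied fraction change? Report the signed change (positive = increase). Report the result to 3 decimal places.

-0.220

Observed p* = 138/303 = 0.45545.
Balance c(h−p*) = e gives e = 0.641×(0.902 − 0.45545) = 0.28624.
New p* = 0.902 − e/c = 0.902 − 0.28624/0.42947 = 0.23550.
Δp* = 0.23550 − 0.45545 = -0.21995.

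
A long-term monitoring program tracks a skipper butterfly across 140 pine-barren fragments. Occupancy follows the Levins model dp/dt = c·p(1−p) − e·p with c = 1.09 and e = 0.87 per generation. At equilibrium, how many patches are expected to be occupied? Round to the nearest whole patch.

28

p* = 1 − e/c = 1 − 0.87/1.09 = 0.2018.
Expected occupied patches = N × p* = 140 × 0.2018 = 28.26 ≈ 28.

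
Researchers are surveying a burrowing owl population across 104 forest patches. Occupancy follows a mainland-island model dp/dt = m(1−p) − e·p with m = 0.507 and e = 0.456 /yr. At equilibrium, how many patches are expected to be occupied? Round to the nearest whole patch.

55

p* = m/(m+e) = 0.507/0.9630 = 0.5265.
Expected occupied patches = N × p* = 104 × 0.5265 = 54.75 ≈ 55.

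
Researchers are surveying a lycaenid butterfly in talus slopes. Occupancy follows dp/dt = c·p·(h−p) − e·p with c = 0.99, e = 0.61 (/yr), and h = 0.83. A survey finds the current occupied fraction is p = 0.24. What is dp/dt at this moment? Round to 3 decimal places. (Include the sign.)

-0.006

Colonization term: c·p·(h−p) = 0.99×0.24×0.5900 = 0.14018.
Extinction term: e·p = 0.14640.
dp/dt = 0.14018 − 0.14640 = -0.00622.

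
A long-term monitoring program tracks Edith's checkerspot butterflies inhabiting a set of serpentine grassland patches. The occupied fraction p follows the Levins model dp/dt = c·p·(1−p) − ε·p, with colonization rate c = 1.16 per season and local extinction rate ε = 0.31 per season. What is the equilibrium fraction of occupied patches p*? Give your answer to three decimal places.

0.733

Setting dp/dt = 0 and dividing through by p* gives c·(1−p*) = ε.
So p* = 1 − ε/c = 1 − 0.31/1.16 = 1 − 0.2672 = 0.7328.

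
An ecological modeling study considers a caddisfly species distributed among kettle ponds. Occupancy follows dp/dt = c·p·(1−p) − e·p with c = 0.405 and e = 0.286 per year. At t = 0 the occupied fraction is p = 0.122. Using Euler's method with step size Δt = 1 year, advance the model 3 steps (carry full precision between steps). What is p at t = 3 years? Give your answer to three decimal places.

0.148

Update rule: p ← p + [c·p·(1−p) − e·p]·Δt with Δt = 1.
  1  |  dp/dt·Δt = +0.008490  |  p_1 = 0.130490
  2  |  dp/dt·Δt = +0.008632  |  p_2 = 0.139122
  3  |  dp/dt·Δt = +0.008717  |  p_3 = 0.147839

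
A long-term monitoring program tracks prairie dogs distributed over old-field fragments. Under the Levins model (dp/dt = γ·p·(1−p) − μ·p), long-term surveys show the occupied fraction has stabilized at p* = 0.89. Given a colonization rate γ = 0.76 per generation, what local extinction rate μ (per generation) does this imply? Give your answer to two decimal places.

0.08

At equilibrium γ(1−p*) = μ.
μ = 0.76 × (1 − 0.89) = 0.76 × 0.1100 = 0.0836.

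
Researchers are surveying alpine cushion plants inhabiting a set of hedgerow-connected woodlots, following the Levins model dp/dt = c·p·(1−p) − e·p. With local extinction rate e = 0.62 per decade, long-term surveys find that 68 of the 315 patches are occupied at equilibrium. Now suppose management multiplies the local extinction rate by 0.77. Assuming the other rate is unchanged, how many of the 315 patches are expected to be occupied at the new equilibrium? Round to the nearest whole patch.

Observed p* = 68/315 = 0.21587.
Balance c(1−p*) = e gives c = e/(1 − 0.21587) = 0.62/0.78413 = 0.79069.
New p* = 1 − e/c = 1 − 0.47740/0.79069 = 0.39622.
Expected occupied = 315 × 0.39622 = 124.81 ≈ 125.

125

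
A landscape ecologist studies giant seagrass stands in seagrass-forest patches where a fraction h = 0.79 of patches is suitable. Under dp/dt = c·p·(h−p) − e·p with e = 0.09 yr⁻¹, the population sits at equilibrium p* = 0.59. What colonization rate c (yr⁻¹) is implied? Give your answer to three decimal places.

At equilibrium c(h−p*) = e, so c = e/(h−p*).
c = 0.09/(0.79 − 0.59) = 0.09/0.2000 = 0.4500.

0.450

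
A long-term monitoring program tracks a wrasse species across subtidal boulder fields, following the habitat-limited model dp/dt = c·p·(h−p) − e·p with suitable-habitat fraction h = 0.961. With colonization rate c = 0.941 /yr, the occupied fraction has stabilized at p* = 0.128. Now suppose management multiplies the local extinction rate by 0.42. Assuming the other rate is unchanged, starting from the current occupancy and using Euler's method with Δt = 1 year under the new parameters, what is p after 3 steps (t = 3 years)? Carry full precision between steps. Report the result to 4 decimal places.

0.3466

Balance c(h−p*) = e gives e = 0.941×(0.961 − 0.12800) = 0.78385.
Starting from p₀ = 0.12800; update p ← p + (dp/dt)·Δt with the new parameters.
p: 0.12800 → 0.18619  (Δp = +0.05819)
p: 0.18619 → 0.26065  (Δp = +0.07445)
p: 0.26065 → 0.34661  (Δp = +0.08597)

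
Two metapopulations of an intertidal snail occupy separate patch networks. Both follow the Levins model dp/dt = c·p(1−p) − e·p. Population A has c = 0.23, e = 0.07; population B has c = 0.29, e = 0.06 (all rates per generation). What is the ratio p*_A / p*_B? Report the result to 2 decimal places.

0.88

A: p*_A = 1 − 0.07/0.23 = 0.6957.
B: p*_B = 1 − 0.06/0.29 = 0.7931.
p*_A / p*_B = 0.6957/0.7931 = 0.8771.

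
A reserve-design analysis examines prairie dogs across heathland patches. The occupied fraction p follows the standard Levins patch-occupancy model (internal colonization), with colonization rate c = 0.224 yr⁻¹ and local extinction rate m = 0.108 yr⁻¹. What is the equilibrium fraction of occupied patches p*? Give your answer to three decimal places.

0.518

Setting dp/dt = 0 and dividing through by p* gives c·(1−p*) = m.
So p* = 1 − m/c = 1 − 0.108/0.224 = 1 − 0.4821 = 0.5179.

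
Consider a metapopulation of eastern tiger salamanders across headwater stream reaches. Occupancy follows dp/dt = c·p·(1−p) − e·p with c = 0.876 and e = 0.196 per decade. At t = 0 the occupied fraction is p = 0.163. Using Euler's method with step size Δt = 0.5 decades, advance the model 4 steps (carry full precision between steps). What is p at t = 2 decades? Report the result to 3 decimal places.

Update rule: p ← p + [c·p·(1−p) − e·p]·Δt with Δt = 0.5.
step 1: Δp = +0.04378, p = 0.20678
step 2: Δp = +0.05158, p = 0.25836
step 3: Δp = +0.05861, p = 0.31697
step 4: Δp = +0.06376, p = 0.38073

0.381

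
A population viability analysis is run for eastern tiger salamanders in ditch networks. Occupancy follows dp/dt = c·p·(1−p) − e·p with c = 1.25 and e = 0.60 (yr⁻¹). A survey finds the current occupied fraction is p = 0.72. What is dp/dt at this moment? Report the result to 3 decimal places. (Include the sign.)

-0.180

Colonization term: c·p·(1−p) = 1.25×0.72×0.2800 = 0.25200.
Extinction term: e·p = 0.43200.
dp/dt = 0.25200 − 0.43200 = -0.18000.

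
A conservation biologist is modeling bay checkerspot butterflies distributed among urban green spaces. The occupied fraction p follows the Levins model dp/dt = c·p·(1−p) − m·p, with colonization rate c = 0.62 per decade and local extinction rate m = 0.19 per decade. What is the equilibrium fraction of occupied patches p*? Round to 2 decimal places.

At equilibrium, colonization balances extinction: c·p*·(1−p*) = m·p*.
So p* = 1 − m/c = 1 − 0.19/0.62 = 1 − 0.3065 = 0.6935.

0.69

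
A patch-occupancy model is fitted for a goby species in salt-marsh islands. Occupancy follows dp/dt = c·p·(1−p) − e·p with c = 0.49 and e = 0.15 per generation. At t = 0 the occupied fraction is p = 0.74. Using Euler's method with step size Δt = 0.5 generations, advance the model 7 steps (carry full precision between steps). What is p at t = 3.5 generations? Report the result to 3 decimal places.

Update rule: p ← p + [c·p·(1−p) − e·p]·Δt with Δt = 0.5.
t = 0.5: p = 0.74000 + (-0.00836) = 0.73164
t = 1: p = 0.73164 + (-0.00677) = 0.72487
t = 1.5: p = 0.72487 + (-0.00550) = 0.71937
t = 2: p = 0.71937 + (-0.00449) = 0.71487
t = 2.5: p = 0.71487 + (-0.00368) = 0.71120
t = 3: p = 0.71120 + (-0.00302) = 0.70818
t = 3.5: p = 0.70818 + (-0.00248) = 0.70570

0.706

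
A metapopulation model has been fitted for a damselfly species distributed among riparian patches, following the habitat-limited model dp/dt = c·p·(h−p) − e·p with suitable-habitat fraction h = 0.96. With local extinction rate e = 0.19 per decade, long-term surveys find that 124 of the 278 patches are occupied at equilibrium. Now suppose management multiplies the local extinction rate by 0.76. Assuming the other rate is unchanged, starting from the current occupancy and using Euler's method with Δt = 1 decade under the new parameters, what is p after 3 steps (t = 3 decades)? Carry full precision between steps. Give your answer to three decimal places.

0.499

Observed p* = 124/278 = 0.44604.
Balance c(h−p*) = e gives c = e/(0.96 − 0.44604) = 0.19/0.51396 = 0.36968.
Starting from p₀ = 0.44604; update p ← p + (dp/dt)·Δt with the new parameters.
p: 0.44604 → 0.46638  (Δp = +0.02034)
p: 0.46638 → 0.48414  (Δp = +0.01776)
p: 0.48414 → 0.49940  (Δp = +0.01526)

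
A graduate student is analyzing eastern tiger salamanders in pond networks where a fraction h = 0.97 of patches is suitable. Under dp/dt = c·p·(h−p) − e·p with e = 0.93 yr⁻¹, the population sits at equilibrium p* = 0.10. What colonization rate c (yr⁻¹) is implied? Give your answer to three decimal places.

At equilibrium c(h−p*) = e, so c = e/(h−p*).
c = 0.93/(0.97 − 0.10) = 0.93/0.8700 = 1.0690.

1.069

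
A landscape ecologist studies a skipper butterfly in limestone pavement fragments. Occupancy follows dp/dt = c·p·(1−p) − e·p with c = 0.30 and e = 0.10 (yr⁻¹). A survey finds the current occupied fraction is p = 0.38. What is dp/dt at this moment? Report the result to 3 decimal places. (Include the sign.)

Colonization term: c·p·(1−p) = 0.30×0.38×0.6200 = 0.07068.
Extinction term: e·p = 0.03800.
dp/dt = 0.07068 − 0.03800 = 0.03268.

0.033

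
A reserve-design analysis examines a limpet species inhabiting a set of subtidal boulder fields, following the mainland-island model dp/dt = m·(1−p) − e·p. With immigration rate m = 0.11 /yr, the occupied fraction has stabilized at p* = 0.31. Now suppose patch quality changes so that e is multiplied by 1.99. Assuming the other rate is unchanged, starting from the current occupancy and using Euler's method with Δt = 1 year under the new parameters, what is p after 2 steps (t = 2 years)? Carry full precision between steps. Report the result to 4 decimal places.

Balance m(1−p*) = e·p* gives e = m(1−p*)/p* = 0.11×0.69000/0.31000 = 0.24484.
Starting from p₀ = 0.31000; update p ← p + (dp/dt)·Δt with the new parameters.
t = 1: p = 0.31000 + (-0.07514) = 0.23486
t = 2: p = 0.23486 + (-0.03026) = 0.20459

0.2046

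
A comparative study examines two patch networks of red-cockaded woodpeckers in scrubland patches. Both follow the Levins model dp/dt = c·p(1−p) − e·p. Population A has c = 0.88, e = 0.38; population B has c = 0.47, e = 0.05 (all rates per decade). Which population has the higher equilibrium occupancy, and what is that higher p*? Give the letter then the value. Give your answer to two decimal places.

B, 0.89

A: p*_A = 1 − 0.38/0.88 = 0.5682.
B: p*_B = 1 − 0.05/0.47 = 0.8936.
B is higher at 0.8936.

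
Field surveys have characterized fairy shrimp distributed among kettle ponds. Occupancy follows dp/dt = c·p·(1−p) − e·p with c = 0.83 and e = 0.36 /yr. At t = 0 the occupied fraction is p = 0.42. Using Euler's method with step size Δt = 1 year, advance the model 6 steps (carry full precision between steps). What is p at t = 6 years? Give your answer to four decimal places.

0.5608

Update rule: p ← p + [c·p·(1−p) − e·p]·Δt with Δt = 1.
t = 1: p = 0.42000 + (+0.05099) = 0.47099
t = 2: p = 0.47099 + (+0.03725) = 0.50823
t = 3: p = 0.50823 + (+0.02448) = 0.53271
t = 4: p = 0.53271 + (+0.01483) = 0.54755
t = 5: p = 0.54755 + (+0.00851) = 0.55605
t = 6: p = 0.55605 + (+0.00471) = 0.56077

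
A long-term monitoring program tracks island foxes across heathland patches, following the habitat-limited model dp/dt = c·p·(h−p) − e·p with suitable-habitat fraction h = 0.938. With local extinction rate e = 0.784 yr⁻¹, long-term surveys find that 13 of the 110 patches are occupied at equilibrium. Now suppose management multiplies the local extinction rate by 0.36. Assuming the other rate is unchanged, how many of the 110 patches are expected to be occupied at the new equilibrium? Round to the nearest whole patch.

71

Observed p* = 13/110 = 0.11818.
Balance c(h−p*) = e gives c = e/(0.938 − 0.11818) = 0.784/0.81982 = 0.95631.
New p* = 0.938 − e/c = 0.938 − 0.28224/0.95631 = 0.64287.
Expected occupied = 110 × 0.64287 = 70.72 ≈ 71.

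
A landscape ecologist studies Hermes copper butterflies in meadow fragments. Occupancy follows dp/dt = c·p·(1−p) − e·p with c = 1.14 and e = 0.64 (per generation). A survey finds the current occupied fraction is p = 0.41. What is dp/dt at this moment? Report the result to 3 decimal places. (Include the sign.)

Colonization term: c·p·(1−p) = 1.14×0.41×0.5900 = 0.27577.
Extinction term: e·p = 0.26240.
dp/dt = 0.27577 − 0.26240 = 0.01337.

0.013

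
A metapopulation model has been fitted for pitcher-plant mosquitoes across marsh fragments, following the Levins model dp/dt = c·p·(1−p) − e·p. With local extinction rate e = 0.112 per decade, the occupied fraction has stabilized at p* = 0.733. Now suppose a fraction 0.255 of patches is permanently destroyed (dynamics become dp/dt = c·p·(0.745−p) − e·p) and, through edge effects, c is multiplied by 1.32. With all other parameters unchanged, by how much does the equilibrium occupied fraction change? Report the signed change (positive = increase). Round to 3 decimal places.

Balance c(1−p*) = e gives c = e/(1 − 0.73300) = 0.112/0.26700 = 0.41948.
New p* = 0.745 − e/c = 0.745 − 0.11200/0.55371 = 0.54273.
Δp* = 0.54273 − 0.73300 = -0.19027.

-0.190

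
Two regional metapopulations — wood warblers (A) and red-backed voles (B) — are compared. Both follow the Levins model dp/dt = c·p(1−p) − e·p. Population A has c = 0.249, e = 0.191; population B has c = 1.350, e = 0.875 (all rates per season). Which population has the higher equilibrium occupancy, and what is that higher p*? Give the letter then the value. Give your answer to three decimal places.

B, 0.352

A: p*_A = 1 − 0.191/0.249 = 0.2329.
B: p*_B = 1 − 0.875/1.350 = 0.3519.
B is higher at 0.3519.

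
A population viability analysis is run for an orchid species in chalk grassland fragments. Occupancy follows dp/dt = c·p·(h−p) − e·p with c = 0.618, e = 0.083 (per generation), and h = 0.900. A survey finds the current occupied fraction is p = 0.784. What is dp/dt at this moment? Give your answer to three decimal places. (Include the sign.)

-0.009

Colonization term: c·p·(h−p) = 0.618×0.784×0.1160 = 0.05620.
Extinction term: e·p = 0.06507.
dp/dt = 0.05620 − 0.06507 = -0.00887.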